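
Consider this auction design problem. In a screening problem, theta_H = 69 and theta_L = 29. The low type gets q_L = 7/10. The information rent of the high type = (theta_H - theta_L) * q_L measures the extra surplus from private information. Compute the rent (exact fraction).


Step 1: theta_H - theta_L = 69 - 29 = 40
Step 2: Information rent = (theta_H - theta_L) * q_L
Step 3: = 40 * 7/10
Step 4: = 28

28


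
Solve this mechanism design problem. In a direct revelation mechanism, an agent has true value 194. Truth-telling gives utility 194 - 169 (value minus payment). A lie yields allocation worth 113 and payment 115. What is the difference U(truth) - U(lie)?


Step 1: U(truth) = value - payment = 194 - 169 = 25
Step 2: U(lie) = allocation - payment = 113 - 115 = -2
Step 3: IC gap = 25 - (-2) = 27

27


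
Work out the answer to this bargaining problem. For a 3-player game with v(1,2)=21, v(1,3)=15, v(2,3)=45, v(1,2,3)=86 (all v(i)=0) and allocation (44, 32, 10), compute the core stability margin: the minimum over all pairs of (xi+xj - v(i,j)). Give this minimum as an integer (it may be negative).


Step 1: Slack for coalition (1,2): x1+x2 - v12 = 76 - 21 = 55
Step 2: Slack for coalition (1,3): x1+x3 - v13 = 54 - 15 = 39
Step 3: Slack for coalition (2,3): x2+x3 - v23 = 42 - 45 = -3
Step 4: Minimum slack = min(55, 39, -3) = -3, attained by (2,3); coalition (2,3) can block (slack < 0), so the allocation is not in the core

-3


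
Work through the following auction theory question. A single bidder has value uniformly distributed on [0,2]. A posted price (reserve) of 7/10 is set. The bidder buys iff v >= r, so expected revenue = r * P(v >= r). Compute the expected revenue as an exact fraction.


Step 1: Posted price r = 7/10, value support [0,2]
Step 2: P(v >= r) = (2 - 7/10)/2 = 13/20
Step 3: Expected revenue = r * P(v >= r) = 7/10 * 13/20
Step 4: Revenue = 91/200

91/200


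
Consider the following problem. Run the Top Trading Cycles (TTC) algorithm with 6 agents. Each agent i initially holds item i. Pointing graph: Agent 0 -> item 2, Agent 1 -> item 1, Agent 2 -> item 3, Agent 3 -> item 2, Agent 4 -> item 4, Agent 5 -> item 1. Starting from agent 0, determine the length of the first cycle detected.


Step 1: Trace the pointer graph from agent 0: 0 -> 2 -> 3 -> 2
Step 2: A cycle is detected when we revisit agent 2
Step 3: The cycle is: 2 -> 3 -> 2
Step 4: Cycle length = 2

2


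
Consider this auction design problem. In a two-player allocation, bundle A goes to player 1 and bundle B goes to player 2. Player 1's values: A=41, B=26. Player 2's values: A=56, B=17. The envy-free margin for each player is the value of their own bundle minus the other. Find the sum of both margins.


Step 1: Player 1's margin = v1(A) - v1(B) = 41 - 26 = 15
Step 2: Player 2's margin = v2(B) - v2(A) = 17 - 56 = -39
Step 3: Total margin = 15 + -39 = -24

-24


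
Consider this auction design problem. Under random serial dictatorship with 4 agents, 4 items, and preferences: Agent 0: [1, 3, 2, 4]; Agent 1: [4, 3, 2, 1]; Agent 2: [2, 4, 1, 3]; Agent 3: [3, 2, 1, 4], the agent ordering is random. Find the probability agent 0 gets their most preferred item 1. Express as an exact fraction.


Step 1: Agent 0 wants item 1
Step 2: There are 24 possible orderings of agents
Step 3: In 24 orderings, agent 0 gets item 1
Step 4: Probability = 24/24 = 1

1


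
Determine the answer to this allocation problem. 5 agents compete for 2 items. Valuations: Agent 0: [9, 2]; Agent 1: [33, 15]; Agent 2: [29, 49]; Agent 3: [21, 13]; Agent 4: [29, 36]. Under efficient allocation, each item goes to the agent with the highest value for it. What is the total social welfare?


Step 1: For each item, find the maximum value among all agents.
Step 2: Item 0 -> Agent 1 (value 33)
Step 3: Item 1 -> Agent 2 (value 49)
Step 4: Total welfare = 33 + 49 = 82

82


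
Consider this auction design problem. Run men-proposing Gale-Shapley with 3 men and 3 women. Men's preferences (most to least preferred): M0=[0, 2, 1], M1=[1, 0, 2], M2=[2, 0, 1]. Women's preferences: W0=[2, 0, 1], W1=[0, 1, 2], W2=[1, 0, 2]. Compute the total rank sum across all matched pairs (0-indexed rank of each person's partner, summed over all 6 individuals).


Step 1: Run Gale-Shapley (men propose, women hold best offer):
  M0 proposes to W0; she accepts
  M1 proposes to W1; she accepts
  M2 proposes to W2; she accepts
Step 2: Final matching: W0-M0, W1-M1, W2-M2
Step 3: 0-indexed ranks (man's rank of his match, then woman's): 0 + 1 + 0 + 1 + 0 + 2
Step 4: Total rank sum = 4

4


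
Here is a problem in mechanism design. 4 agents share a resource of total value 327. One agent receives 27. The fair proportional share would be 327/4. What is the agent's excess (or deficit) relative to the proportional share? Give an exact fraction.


Step 1: Proportional share = 327/4
Step 2: Agent's actual allocation = 27
Step 3: Excess = 27 - 327/4 = -219/4

-219/4


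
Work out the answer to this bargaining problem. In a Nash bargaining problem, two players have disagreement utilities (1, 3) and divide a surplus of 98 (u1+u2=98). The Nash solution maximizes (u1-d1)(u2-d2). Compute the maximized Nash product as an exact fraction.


Step 1: The Nash solution splits surplus symmetrically above the disagreement point
Step 2: u1 = (total + d1 - d2)/2 = (98 + 1 - 3)/2 = 48
Step 3: u2 = (total - d1 + d2)/2 = (98 - 1 + 3)/2 = 50
Step 4: Nash product = (48 - 1) * (50 - 3)
Step 5: = 47 * 47 = 2209

2209


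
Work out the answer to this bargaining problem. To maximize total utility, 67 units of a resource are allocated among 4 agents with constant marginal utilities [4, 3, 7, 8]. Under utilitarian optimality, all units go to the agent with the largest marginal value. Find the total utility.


Step 1: The marginal utilities are [4, 3, 7, 8]
Step 2: The highest marginal utility is 8
Step 3: All 67 units go to that agent
Step 4: Total utility = 8 * 67 = 536

536


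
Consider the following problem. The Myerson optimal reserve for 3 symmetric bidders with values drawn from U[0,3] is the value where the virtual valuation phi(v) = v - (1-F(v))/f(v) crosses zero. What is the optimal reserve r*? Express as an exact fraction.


Step 1: For U[0,3], F(v) = v/3 and f(v) = 1/3
Step 2: phi(v) = v - (1 - v/3)/(1/3) = v - (3 - v) = 2v - 3
Step 3: Set phi(r*) = 0: 2r* - 3 = 0
Step 4: r* = 3/2 (the number of bidders n = 3 does not enter)

3/2


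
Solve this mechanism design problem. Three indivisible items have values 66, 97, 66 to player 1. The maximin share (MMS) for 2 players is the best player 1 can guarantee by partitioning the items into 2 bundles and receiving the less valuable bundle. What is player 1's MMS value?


Step 1: Item values = 66, 97, 66
Step 2: Enumerate all 2-bundle partitions and take the smaller bundle:
  Partition 1: {66} vs {97,66} -> bundles 66, 163; min = 66
  Partition 2: {97} vs {66,66} -> bundles 97, 132; min = 97
  Partition 3: {66} vs {66,97} -> bundles 66, 163; min = 66
Step 3: MMS = max(66, 97, 66) = 97

97


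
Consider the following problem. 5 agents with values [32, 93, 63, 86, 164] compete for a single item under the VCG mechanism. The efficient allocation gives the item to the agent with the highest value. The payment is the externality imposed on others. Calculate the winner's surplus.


Step 1: The winner is the agent with the highest value: agent 4 with value 164
Step 2: Values of other agents: [32, 93, 63, 86]
Step 3: VCG payment = max of others' values = 93
Step 4: Surplus = 164 - 93 = 71

71


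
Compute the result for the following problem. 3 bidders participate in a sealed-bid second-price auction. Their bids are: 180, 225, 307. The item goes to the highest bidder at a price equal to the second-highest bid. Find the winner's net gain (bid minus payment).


Step 1: Sort bids in descending order: 307, 225, 180
Step 2: The winning bid is the highest: 307
Step 3: The payment equals the second-highest bid: 225
Step 4: Surplus = winner's bid - payment = 307 - 225 = 82

82


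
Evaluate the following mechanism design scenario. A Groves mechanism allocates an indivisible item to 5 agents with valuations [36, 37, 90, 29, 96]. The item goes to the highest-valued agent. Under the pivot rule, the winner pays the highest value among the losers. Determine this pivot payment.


Step 1: The efficient winner is agent 4 with value 96
Step 2: Other agents' values: [36, 37, 90, 29]
Step 3: Pivot payment = max(others) = 90
Step 4: The winner pays 90

90


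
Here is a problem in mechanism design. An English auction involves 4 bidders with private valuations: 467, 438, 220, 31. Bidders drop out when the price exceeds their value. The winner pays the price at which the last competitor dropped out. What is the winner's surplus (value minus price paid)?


Step 1: Identify the highest value: 467
Step 2: Identify the second-highest value: 438
Step 3: The final price = second-highest value = 438
Step 4: Surplus = 467 - 438 = 29

29


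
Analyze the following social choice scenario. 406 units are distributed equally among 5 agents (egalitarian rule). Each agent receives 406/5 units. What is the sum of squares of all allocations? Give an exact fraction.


Step 1: Each agent's share = 406/5
Step 2: Square of each share = (406/5)^2 = 164836/25
Step 3: Sum of squares = 5 * 164836/25 = 164836/5

164836/5


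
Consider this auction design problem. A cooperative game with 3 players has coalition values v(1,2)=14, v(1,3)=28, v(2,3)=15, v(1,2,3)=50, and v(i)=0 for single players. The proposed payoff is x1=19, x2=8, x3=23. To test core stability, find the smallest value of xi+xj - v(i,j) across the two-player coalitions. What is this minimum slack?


Step 1: Slack for coalition (1,2): x1+x2 - v12 = 27 - 14 = 13
Step 2: Slack for coalition (1,3): x1+x3 - v13 = 42 - 28 = 14
Step 3: Slack for coalition (2,3): x2+x3 - v23 = 31 - 15 = 16
Step 4: Minimum slack = min(13, 14, 16) = 13, attained by (1,2); no pair can gain by deviating, so the allocation is in the core

13


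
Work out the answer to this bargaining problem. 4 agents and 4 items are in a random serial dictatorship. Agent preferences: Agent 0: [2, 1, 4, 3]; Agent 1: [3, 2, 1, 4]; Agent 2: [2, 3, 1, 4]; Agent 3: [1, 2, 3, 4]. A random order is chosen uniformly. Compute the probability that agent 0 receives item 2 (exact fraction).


Step 1: Agent 0 wants item 2
Step 2: There are 24 possible orderings of agents
Step 3: In 12 orderings, agent 0 gets item 2
Step 4: Probability = 12/24 = 1/2

1/2


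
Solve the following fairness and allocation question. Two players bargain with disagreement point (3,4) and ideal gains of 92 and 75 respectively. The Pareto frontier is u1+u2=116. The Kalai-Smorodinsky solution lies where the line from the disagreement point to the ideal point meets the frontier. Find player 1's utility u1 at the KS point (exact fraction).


Step 1: At the KS point, (u1-d1)/r1 = (u2-d2)/r2 = t and u1+u2 = 116
Step 2: u1 = d1 + r1*t and u2 = d2 + r2*t, so (d1 + r1*t) + (d2 + r2*t) = 116
Step 3: t = (116 - 3 - 4)/(92 + 75) = 109/167
Step 4: u1 = d1 + r1*t = 3 + 92 * 109/167 = 10529/167
Step 5: (Check: u2 = d2 + r2*t = 8843/167; u1+u2 = 10529/167 + 8843/167 = 116, on the frontier.)

10529/167


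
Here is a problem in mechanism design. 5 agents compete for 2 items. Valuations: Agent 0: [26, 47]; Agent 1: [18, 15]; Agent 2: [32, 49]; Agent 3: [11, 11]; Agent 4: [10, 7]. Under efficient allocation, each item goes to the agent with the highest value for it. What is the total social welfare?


Step 1: For each item, find the maximum value among all agents.
Step 2: Item 0 -> Agent 2 (value 32)
Step 3: Item 1 -> Agent 2 (value 49)
Step 4: Total welfare = 32 + 49 = 81

81


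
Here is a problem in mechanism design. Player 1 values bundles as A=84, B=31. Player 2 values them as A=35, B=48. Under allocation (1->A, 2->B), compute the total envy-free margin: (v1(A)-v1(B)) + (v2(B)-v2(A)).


Step 1: Player 1's margin = v1(A) - v1(B) = 84 - 31 = 53
Step 2: Player 2's margin = v2(B) - v2(A) = 48 - 35 = 13
Step 3: Total margin = 53 + 13 = 66

66


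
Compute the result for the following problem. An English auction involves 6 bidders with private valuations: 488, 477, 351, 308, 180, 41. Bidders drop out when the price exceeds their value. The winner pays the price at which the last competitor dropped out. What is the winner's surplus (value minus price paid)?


Step 1: Identify the highest value: 488
Step 2: Identify the second-highest value: 477
Step 3: The final price = second-highest value = 477
Step 4: Surplus = 488 - 477 = 11

11


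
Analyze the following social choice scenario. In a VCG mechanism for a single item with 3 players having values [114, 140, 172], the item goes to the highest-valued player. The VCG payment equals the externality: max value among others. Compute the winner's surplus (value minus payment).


Step 1: The winner is the agent with the highest value: agent 2 with value 172
Step 2: Values of other agents: [114, 140]
Step 3: VCG payment = max of others' values = 140
Step 4: Surplus = 172 - 140 = 32

32


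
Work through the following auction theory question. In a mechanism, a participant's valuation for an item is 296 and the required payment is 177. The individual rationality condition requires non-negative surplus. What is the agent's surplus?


Step 1: Surplus = value - payment = 296 - 177 = 119
Step 2: IR is satisfied (surplus >= 0)

119


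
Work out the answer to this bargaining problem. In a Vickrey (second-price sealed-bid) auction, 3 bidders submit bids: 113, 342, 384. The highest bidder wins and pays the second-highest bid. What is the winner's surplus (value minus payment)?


Step 1: Sort bids in descending order: 384, 342, 113
Step 2: The winning bid is the highest: 384
Step 3: The payment equals the second-highest bid: 342
Step 4: Surplus = winner's bid - payment = 384 - 342 = 42

42


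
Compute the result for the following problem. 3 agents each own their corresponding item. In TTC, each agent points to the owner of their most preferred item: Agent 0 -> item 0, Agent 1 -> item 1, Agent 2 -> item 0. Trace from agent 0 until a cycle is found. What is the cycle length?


Step 1: Trace the pointer graph from agent 0: 0 -> 0
Step 2: A cycle is detected when we revisit agent 0
Step 3: The cycle is: 0 -> 0
Step 4: Cycle length = 1

1


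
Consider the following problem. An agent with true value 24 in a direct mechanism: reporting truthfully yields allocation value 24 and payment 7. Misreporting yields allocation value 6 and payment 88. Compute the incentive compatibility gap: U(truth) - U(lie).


Step 1: U(truth) = value - payment = 24 - 7 = 17
Step 2: U(lie) = allocation - payment = 6 - 88 = -82
Step 3: IC gap = 17 - (-82) = 99

99


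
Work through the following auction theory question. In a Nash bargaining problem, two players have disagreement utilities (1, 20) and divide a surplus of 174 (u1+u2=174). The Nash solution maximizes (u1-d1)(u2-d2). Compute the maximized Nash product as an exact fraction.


Step 1: The Nash solution splits surplus symmetrically above the disagreement point
Step 2: u1 = (total + d1 - d2)/2 = (174 + 1 - 20)/2 = 155/2
Step 3: u2 = (total - d1 + d2)/2 = (174 - 1 + 20)/2 = 193/2
Step 4: Nash product = (155/2 - 1) * (193/2 - 20)
Step 5: = 153/2 * 153/2 = 23409/4

23409/4


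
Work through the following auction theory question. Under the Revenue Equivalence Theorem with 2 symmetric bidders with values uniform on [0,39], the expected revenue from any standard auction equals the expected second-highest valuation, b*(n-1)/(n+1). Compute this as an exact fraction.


Step 1: By Revenue Equivalence, expected revenue = b*(n-1)/(n+1)
Step 2: Substituting n = 2, b = 39
Step 3: Revenue = 39*(2-1)/(2+1) = 39*1/3
Step 4: Revenue = 39/3 = 13

13


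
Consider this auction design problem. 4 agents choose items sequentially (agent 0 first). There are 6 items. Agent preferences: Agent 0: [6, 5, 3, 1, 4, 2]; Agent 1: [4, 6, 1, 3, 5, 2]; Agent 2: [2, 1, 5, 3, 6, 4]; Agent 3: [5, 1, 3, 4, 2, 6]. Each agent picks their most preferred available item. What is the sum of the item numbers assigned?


Step 1: Agent 0 picks item 6
Step 2: Agent 1 picks item 4
Step 3: Agent 2 picks item 2
Step 4: Agent 3 picks item 5
Step 5: Sum = 6 + 4 + 2 + 5 = 17

17


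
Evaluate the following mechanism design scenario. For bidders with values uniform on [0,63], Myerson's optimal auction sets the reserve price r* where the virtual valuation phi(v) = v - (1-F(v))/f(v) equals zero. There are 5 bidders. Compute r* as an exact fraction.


Step 1: For U[0,63], F(v) = v/63 and f(v) = 1/63
Step 2: phi(v) = v - (1 - v/63)/(1/63) = v - (63 - v) = 2v - 63
Step 3: Set phi(r*) = 0: 2r* - 63 = 0
Step 4: r* = 63/2 (the number of bidders n = 5 does not enter)

63/2


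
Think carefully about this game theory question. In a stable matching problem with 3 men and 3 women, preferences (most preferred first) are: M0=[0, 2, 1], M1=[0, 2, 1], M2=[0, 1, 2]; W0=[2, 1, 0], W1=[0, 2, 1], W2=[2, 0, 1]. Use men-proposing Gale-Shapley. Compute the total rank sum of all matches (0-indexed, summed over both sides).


Step 1: Run Gale-Shapley (men propose, women hold best offer):
  M0 proposes to W0; she accepts
  M1 proposes to W0; she switches from M0
  M2 proposes to W0; she switches from M1
  M0 proposes to W2; she accepts
  M1 proposes to W2; rejected
  M1 proposes to W1; she accepts
Step 2: Final matching: W0-M2, W1-M1, W2-M0
Step 3: 0-indexed ranks (man's rank of his match, then woman's): 0 + 0 + 2 + 2 + 1 + 1
Step 4: Total rank sum = 6

6


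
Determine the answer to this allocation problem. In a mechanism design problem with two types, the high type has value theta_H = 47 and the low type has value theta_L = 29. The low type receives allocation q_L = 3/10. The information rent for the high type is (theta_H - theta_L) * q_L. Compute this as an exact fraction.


Step 1: theta_H - theta_L = 47 - 29 = 18
Step 2: Information rent = (theta_H - theta_L) * q_L
Step 3: = 18 * 3/10
Step 4: = 27/5

27/5


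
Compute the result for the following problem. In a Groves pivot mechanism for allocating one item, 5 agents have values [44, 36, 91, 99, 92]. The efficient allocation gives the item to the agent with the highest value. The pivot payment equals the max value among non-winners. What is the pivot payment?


Step 1: The efficient winner is agent 3 with value 99
Step 2: Other agents' values: [44, 36, 91, 92]
Step 3: Pivot payment = max(others) = 92
Step 4: The winner pays 92

92


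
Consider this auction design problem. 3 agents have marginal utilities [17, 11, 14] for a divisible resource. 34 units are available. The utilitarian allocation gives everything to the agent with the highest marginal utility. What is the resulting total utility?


Step 1: The marginal utilities are [17, 11, 14]
Step 2: The highest marginal utility is 17
Step 3: All 34 units go to that agent
Step 4: Total utility = 17 * 34 = 578

578


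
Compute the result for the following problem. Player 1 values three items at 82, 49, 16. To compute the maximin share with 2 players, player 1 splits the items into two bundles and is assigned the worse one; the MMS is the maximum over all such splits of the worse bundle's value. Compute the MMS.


Step 1: Item values = 82, 49, 16
Step 2: Enumerate all 2-bundle partitions and take the smaller bundle:
  Partition 1: {82} vs {49,16} -> bundles 82, 65; min = 65
  Partition 2: {49} vs {82,16} -> bundles 49, 98; min = 49
  Partition 3: {16} vs {82,49} -> bundles 16, 131; min = 16
Step 3: MMS = max(65, 49, 16) = 65

65


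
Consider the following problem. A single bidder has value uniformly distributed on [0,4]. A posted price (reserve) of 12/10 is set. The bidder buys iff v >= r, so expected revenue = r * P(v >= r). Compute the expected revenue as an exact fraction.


Step 1: Posted price r = 6/5, value support [0,4]
Step 2: P(v >= r) = (4 - 6/5)/4 = 7/10
Step 3: Expected revenue = r * P(v >= r) = 6/5 * 7/10
Step 4: Revenue = 21/25

21/25


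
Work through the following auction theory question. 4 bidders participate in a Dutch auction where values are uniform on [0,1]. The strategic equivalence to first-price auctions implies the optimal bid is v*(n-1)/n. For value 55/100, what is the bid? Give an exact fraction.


Step 1: Dutch auctions are strategically equivalent to first-price auctions
Step 2: The equilibrium bid is b(v) = v*(n-1)/n
Step 3: b = 11/20 * 3/4
Step 4: b = 33/80

33/80


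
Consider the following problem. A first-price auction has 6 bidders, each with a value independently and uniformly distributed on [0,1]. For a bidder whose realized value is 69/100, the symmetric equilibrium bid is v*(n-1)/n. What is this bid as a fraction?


Step 1: The symmetric BNE bidding function is b(v) = v * (n-1) / n
Step 2: Substitute v = 69/100 and n = 6
Step 3: b = 69/100 * 5/6
Step 4: b = 23/40

23/40


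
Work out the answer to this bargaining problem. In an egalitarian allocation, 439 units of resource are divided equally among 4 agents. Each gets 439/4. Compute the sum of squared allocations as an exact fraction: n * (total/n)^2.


Step 1: Each agent's share = 439/4
Step 2: Square of each share = (439/4)^2 = 192721/16
Step 3: Sum of squares = 4 * 192721/16 = 192721/4

192721/4


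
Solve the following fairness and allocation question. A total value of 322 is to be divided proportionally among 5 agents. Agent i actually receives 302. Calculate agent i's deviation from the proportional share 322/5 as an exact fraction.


Step 1: Proportional share = 322/5
Step 2: Agent's actual allocation = 302
Step 3: Excess = 302 - 322/5 = 1188/5

1188/5


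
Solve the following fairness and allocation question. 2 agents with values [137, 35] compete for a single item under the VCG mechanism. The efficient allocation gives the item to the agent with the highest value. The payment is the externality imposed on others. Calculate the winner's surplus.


Step 1: The winner is the agent with the highest value: agent 0 with value 137
Step 2: Values of other agents: [35]
Step 3: VCG payment = max of others' values = 35
Step 4: Surplus = 137 - 35 = 102

102


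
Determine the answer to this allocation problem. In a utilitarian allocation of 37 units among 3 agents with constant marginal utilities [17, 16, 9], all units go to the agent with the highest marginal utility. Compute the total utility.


Step 1: The marginal utilities are [17, 16, 9]
Step 2: The highest marginal utility is 17
Step 3: All 37 units go to that agent
Step 4: Total utility = 17 * 37 = 629

629


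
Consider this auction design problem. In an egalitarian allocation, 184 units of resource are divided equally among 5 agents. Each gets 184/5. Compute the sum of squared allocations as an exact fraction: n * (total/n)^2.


Step 1: Each agent's share = 184/5
Step 2: Square of each share = (184/5)^2 = 33856/25
Step 3: Sum of squares = 5 * 33856/25 = 33856/5

33856/5


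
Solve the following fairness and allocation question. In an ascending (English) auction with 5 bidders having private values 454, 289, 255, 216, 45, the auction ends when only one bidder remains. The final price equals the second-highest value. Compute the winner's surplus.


Step 1: Identify the highest value: 454
Step 2: Identify the second-highest value: 289
Step 3: The final price = second-highest value = 289
Step 4: Surplus = 454 - 289 = 165

165


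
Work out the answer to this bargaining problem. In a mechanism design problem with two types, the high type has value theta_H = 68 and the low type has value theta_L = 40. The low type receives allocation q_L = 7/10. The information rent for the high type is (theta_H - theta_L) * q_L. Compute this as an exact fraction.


Step 1: theta_H - theta_L = 68 - 40 = 28
Step 2: Information rent = (theta_H - theta_L) * q_L
Step 3: = 28 * 7/10
Step 4: = 98/5

98/5


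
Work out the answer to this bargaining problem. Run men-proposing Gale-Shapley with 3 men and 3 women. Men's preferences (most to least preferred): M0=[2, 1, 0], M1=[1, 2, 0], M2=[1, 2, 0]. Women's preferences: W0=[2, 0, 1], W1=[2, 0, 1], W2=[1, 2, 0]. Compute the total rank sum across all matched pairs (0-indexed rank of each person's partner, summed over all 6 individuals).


Step 1: Run Gale-Shapley (men propose, women hold best offer):
  M0 proposes to W2; she accepts
  M1 proposes to W1; she accepts
  M2 proposes to W1; she switches from M1
  M1 proposes to W2; she switches from M0
  M0 proposes to W1; rejected
  M0 proposes to W0; she accepts
Step 2: Final matching: W0-M0, W1-M2, W2-M1
Step 3: 0-indexed ranks (man's rank of his match, then woman's): 2 + 1 + 0 + 0 + 1 + 0
Step 4: Total rank sum = 4

4


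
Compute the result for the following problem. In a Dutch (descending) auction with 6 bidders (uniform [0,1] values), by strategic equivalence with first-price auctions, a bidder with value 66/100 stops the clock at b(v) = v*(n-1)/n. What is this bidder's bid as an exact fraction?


Step 1: Dutch auctions are strategically equivalent to first-price auctions
Step 2: The equilibrium bid is b(v) = v*(n-1)/n
Step 3: b = 33/50 * 5/6
Step 4: b = 11/20

11/20


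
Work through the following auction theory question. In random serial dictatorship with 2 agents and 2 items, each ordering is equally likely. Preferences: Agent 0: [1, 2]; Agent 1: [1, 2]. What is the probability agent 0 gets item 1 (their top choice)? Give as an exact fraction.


Step 1: Agent 0 wants item 1
Step 2: There are 2 possible orderings of agents
Step 3: In 1 orderings, agent 0 gets item 1
Step 4: Probability = 1/2

1/2


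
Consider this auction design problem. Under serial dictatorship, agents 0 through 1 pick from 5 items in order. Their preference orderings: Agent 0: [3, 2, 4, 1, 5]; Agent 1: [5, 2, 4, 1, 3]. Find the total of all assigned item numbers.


Step 1: Agent 0 picks item 3
Step 2: Agent 1 picks item 5
Step 3: Sum = 3 + 5 = 8

8


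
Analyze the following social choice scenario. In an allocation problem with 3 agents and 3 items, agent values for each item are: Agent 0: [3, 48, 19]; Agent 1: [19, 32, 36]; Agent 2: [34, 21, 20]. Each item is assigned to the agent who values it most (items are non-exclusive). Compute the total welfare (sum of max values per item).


Step 1: For each item, find the maximum value among all agents.
Step 2: Item 0 -> Agent 2 (value 34)
Step 3: Item 1 -> Agent 0 (value 48)
Step 4: Item 2 -> Agent 1 (value 36)
Step 5: Total welfare = 34 + 48 + 36 = 118

118


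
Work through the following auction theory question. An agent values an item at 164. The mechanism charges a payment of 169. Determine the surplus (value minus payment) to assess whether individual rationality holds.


Step 1: Surplus = value - payment = 164 - 169 = -5
Step 2: IR is violated (surplus < 0)

-5


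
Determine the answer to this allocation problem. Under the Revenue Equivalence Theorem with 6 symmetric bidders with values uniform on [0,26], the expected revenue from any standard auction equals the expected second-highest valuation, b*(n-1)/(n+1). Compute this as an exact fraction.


Step 1: By Revenue Equivalence, expected revenue = b*(n-1)/(n+1)
Step 2: Substituting n = 6, b = 26
Step 3: Revenue = 26*(6-1)/(6+1) = 26*5/7
Step 4: Revenue = 130/7

130/7


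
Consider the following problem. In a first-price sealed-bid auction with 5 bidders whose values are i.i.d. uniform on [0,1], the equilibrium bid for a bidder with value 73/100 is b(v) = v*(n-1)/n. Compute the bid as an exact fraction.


Step 1: The symmetric BNE bidding function is b(v) = v * (n-1) / n
Step 2: Substitute v = 73/100 and n = 5
Step 3: b = 73/100 * 4/5
Step 4: b = 73/125

73/125


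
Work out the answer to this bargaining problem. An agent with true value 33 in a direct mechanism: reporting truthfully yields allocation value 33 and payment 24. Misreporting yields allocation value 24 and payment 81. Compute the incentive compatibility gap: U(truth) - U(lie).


Step 1: U(truth) = value - payment = 33 - 24 = 9
Step 2: U(lie) = allocation - payment = 24 - 81 = -57
Step 3: IC gap = 9 - (-57) = 66

66


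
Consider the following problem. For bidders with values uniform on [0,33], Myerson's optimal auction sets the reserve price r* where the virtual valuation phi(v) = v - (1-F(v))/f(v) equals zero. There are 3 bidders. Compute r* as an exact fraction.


Step 1: For U[0,33], F(v) = v/33 and f(v) = 1/33
Step 2: phi(v) = v - (1 - v/33)/(1/33) = v - (33 - v) = 2v - 33
Step 3: Set phi(r*) = 0: 2r* - 33 = 0
Step 4: r* = 33/2 (the number of bidders n = 3 does not enter)

33/2


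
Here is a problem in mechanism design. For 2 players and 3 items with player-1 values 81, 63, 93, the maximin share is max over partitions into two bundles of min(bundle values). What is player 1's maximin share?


Step 1: Item values = 81, 63, 93
Step 2: Enumerate all 2-bundle partitions and take the smaller bundle:
  Partition 1: {81} vs {63,93} -> bundles 81, 156; min = 81
  Partition 2: {63} vs {81,93} -> bundles 63, 174; min = 63
  Partition 3: {93} vs {81,63} -> bundles 93, 144; min = 93
Step 3: MMS = max(81, 63, 93) = 93

93


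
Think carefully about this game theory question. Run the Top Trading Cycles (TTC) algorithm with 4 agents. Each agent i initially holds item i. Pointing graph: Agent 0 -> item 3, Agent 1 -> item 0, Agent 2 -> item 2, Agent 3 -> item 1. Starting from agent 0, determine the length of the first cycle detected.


Step 1: Trace the pointer graph from agent 0: 0 -> 3 -> 1 -> 0
Step 2: A cycle is detected when we revisit agent 0
Step 3: The cycle is: 0 -> 3 -> 1 -> 0
Step 4: Cycle length = 3

3


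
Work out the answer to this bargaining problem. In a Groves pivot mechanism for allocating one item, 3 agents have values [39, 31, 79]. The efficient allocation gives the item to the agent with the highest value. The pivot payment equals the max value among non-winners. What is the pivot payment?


Step 1: The efficient winner is agent 2 with value 79
Step 2: Other agents' values: [39, 31]
Step 3: Pivot payment = max(others) = 39
Step 4: The winner pays 39

39


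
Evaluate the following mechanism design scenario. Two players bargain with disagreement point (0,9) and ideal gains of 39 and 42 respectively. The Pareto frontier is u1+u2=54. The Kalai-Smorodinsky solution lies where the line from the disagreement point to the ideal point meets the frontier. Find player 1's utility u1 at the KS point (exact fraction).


Step 1: At the KS point, (u1-d1)/r1 = (u2-d2)/r2 = t and u1+u2 = 54
Step 2: u1 = d1 + r1*t and u2 = d2 + r2*t, so (d1 + r1*t) + (d2 + r2*t) = 54
Step 3: t = (54 - 0 - 9)/(39 + 42) = 45/81 = 5/9
Step 4: u1 = d1 + r1*t = 0 + 39 * 5/9 = 65/3
Step 5: (Check: u2 = d2 + r2*t = 97/3; u1+u2 = 65/3 + 97/3 = 54, on the frontier.)

65/3


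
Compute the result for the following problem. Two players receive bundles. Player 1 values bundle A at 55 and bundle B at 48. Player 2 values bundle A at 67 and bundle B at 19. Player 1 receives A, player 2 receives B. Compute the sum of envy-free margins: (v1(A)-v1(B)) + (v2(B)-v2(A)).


Step 1: Player 1's margin = v1(A) - v1(B) = 55 - 48 = 7
Step 2: Player 2's margin = v2(B) - v2(A) = 19 - 67 = -48
Step 3: Total margin = 7 + -48 = -41

-41


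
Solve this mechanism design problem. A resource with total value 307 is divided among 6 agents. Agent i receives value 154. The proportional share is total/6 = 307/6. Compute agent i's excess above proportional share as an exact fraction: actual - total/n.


Step 1: Proportional share = 307/6
Step 2: Agent's actual allocation = 154
Step 3: Excess = 154 - 307/6 = 617/6

617/6


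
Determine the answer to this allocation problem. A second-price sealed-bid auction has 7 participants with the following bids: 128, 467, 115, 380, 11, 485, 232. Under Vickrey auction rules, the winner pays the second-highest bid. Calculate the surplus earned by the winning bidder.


Step 1: Sort bids in descending order: 485, 467, 380, 232, 128, 115, 11
Step 2: The winning bid is the highest: 485
Step 3: The payment equals the second-highest bid: 467
Step 4: Surplus = winner's bid - payment = 485 - 467 = 18

18


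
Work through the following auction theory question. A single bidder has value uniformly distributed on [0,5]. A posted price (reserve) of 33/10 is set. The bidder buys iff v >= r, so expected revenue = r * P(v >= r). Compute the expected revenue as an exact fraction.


Step 1: Posted price r = 33/10, value support [0,5]
Step 2: P(v >= r) = (5 - 33/10)/5 = 17/50
Step 3: Expected revenue = r * P(v >= r) = 33/10 * 17/50
Step 4: Revenue = 561/500

561/500


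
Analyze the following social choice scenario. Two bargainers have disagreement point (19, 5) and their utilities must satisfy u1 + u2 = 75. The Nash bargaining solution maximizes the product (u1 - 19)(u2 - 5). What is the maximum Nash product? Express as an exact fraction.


Step 1: The Nash solution splits surplus symmetrically above the disagreement point
Step 2: u1 = (total + d1 - d2)/2 = (75 + 19 - 5)/2 = 89/2
Step 3: u2 = (total - d1 + d2)/2 = (75 - 19 + 5)/2 = 61/2
Step 4: Nash product = (89/2 - 19) * (61/2 - 5)
Step 5: = 51/2 * 51/2 = 2601/4

2601/4


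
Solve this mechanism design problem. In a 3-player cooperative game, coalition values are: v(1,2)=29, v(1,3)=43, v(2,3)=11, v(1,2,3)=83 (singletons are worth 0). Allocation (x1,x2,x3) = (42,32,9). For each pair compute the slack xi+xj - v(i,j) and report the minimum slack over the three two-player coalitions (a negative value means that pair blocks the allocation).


Step 1: Slack for coalition (1,2): x1+x2 - v12 = 74 - 29 = 45
Step 2: Slack for coalition (1,3): x1+x3 - v13 = 51 - 43 = 8
Step 3: Slack for coalition (2,3): x2+x3 - v23 = 41 - 11 = 30
Step 4: Minimum slack = min(45, 8, 30) = 8, attained by (1,3); no pair can gain by deviating, so the allocation is in the core

8


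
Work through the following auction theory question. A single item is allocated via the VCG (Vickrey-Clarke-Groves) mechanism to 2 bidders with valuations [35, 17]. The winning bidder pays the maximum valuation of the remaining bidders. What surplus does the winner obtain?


Step 1: The winner is the agent with the highest value: agent 0 with value 35
Step 2: Values of other agents: [17]
Step 3: VCG payment = max of others' values = 17
Step 4: Surplus = 35 - 17 = 18

18


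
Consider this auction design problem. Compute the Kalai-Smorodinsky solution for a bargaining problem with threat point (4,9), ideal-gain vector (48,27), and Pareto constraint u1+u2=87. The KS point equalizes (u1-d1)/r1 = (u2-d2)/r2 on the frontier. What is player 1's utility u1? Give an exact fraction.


Step 1: At the KS point, (u1-d1)/r1 = (u2-d2)/r2 = t and u1+u2 = 87
Step 2: u1 = d1 + r1*t and u2 = d2 + r2*t, so (d1 + r1*t) + (d2 + r2*t) = 87
Step 3: t = (87 - 4 - 9)/(48 + 27) = 74/75
Step 4: u1 = d1 + r1*t = 4 + 48 * 74/75 = 1284/25
Step 5: (Check: u2 = d2 + r2*t = 891/25; u1+u2 = 1284/25 + 891/25 = 87, on the frontier.)

1284/25


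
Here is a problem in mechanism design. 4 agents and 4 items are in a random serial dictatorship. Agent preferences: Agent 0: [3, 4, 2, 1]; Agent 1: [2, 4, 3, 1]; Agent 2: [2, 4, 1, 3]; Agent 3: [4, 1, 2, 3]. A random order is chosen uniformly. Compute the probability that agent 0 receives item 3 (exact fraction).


Step 1: Agent 0 wants item 3
Step 2: There are 24 possible orderings of agents
Step 3: In 22 orderings, agent 0 gets item 3
Step 4: Probability = 22/24 = 11/12

11/12


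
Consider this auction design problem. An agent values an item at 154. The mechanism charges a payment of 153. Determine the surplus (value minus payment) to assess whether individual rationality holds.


Step 1: Surplus = value - payment = 154 - 153 = 1
Step 2: IR is satisfied (surplus >= 0)

1


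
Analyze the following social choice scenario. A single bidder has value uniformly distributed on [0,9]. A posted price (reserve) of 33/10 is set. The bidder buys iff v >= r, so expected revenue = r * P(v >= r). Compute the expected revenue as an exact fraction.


Step 1: Posted price r = 33/10, value support [0,9]
Step 2: P(v >= r) = (9 - 33/10)/9 = 19/30
Step 3: Expected revenue = r * P(v >= r) = 33/10 * 19/30
Step 4: Revenue = 209/100

209/100


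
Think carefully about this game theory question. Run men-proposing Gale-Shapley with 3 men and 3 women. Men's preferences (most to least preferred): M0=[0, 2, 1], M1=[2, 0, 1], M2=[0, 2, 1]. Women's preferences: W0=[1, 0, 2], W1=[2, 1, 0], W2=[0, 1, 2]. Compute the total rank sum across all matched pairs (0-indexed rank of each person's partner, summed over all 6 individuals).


Step 1: Run Gale-Shapley (men propose, women hold best offer):
  M0 proposes to W0; she accepts
  M1 proposes to W2; she accepts
  M2 proposes to W0; rejected
  M2 proposes to W2; rejected
  M2 proposes to W1; she accepts
Step 2: Final matching: W0-M0, W1-M2, W2-M1
Step 3: 0-indexed ranks (man's rank of his match, then woman's): 0 + 1 + 2 + 0 + 0 + 1
Step 4: Total rank sum = 4

4


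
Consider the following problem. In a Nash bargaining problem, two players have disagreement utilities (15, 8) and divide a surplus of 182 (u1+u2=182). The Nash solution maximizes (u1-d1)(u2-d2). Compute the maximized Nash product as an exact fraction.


Step 1: The Nash solution splits surplus symmetrically above the disagreement point
Step 2: u1 = (total + d1 - d2)/2 = (182 + 15 - 8)/2 = 189/2
Step 3: u2 = (total - d1 + d2)/2 = (182 - 15 + 8)/2 = 175/2
Step 4: Nash product = (189/2 - 15) * (175/2 - 8)
Step 5: = 159/2 * 159/2 = 25281/4

25281/4


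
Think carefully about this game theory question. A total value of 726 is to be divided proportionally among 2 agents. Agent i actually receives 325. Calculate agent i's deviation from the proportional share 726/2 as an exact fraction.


Step 1: Proportional share = 726/2 = 363
Step 2: Agent's actual allocation = 325
Step 3: Excess = 325 - 363 = -38

-38


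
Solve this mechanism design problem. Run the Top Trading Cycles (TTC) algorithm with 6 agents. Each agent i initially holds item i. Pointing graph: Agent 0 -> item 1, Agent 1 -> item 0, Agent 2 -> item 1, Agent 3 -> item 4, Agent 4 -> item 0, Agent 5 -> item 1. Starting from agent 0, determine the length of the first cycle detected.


Step 1: Trace the pointer graph from agent 0: 0 -> 1 -> 0
Step 2: A cycle is detected when we revisit agent 0
Step 3: The cycle is: 0 -> 1 -> 0
Step 4: Cycle length = 2

2


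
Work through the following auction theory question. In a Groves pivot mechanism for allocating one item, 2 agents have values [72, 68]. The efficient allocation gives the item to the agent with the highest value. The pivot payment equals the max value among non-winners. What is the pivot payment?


Step 1: The efficient winner is agent 0 with value 72
Step 2: Other agents' values: [68]
Step 3: Pivot payment = max(others) = 68
Step 4: The winner pays 68

68


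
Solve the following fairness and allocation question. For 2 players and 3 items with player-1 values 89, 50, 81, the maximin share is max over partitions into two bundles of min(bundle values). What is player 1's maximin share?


Step 1: Item values = 89, 50, 81
Step 2: Enumerate all 2-bundle partitions and take the smaller bundle:
  Partition 1: {89} vs {50,81} -> bundles 89, 131; min = 89
  Partition 2: {50} vs {89,81} -> bundles 50, 170; min = 50
  Partition 3: {81} vs {89,50} -> bundles 81, 139; min = 81
Step 3: MMS = max(89, 50, 81) = 89

89


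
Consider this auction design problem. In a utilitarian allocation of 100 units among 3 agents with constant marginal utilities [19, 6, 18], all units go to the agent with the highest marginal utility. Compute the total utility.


Step 1: The marginal utilities are [19, 6, 18]
Step 2: The highest marginal utility is 19
Step 3: All 100 units go to that agent
Step 4: Total utility = 19 * 100 = 1900

1900


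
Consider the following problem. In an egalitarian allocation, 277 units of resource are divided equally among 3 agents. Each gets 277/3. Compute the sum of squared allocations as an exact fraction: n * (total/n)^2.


Step 1: Each agent's share = 277/3
Step 2: Square of each share = (277/3)^2 = 76729/9
Step 3: Sum of squares = 3 * 76729/9 = 76729/3

76729/3
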